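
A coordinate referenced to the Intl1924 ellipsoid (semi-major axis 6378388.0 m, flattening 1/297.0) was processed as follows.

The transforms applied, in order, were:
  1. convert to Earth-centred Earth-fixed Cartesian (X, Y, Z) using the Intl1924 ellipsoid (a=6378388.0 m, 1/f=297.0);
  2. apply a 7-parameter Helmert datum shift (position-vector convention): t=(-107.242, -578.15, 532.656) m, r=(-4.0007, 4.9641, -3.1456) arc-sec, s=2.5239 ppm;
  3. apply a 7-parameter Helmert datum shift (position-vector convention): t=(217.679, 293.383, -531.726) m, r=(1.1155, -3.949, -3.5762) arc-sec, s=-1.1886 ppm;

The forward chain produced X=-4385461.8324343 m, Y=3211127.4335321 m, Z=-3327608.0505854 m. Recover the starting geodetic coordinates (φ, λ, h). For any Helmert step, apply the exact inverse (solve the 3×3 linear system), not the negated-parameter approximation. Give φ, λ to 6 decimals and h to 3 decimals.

φ=-31.646274°, λ=143.787262°, h=814.004 m

start: X=-4385461.8324, Y=3211127.4335, Z=-3327608.0506 m
→ Helmert⁻¹: X=-4385804.0885, Y=3210743.8335, Z=-3327013.6757
→ Helmert⁻¹: X=-4385654.6672, Y=3211311.5374, Z=-3327581.1948
→ geod (Bowring, a=6378388.000): φ=-31.64627400°, λ=143.78726200°, h=814.0040 m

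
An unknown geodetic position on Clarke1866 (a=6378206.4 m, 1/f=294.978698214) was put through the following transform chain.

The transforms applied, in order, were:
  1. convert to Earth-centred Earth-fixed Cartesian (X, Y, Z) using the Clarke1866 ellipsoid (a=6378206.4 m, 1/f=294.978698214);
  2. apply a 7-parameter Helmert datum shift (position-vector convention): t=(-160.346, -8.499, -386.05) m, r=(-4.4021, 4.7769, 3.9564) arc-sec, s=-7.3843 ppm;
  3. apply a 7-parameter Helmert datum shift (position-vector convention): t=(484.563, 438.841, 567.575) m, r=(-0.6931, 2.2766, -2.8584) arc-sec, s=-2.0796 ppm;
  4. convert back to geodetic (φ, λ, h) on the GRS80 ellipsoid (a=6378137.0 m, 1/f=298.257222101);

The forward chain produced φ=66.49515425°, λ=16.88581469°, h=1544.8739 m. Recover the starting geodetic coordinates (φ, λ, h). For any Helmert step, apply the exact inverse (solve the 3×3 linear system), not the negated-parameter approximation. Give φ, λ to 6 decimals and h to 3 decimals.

start: φ=66.495154°, λ=16.885815°, h=1544.874 m
→ ECEF (a=6378137.000, f=1/298.257222101): X=2441567.6055, Y=741144.7224, Z=5827604.0377
→ Helmert⁻¹: X=2441013.5391, Y=740721.6687, Z=5827078.0118
→ Helmert⁻¹: X=2441071.1552, Y=740564.4428, Z=5827579.4319
→ geod (Bowring, a=6378206.400): φ=66.50192100°, λ=16.87658200°, h=1396.2470 m

φ=66.501921°, λ=16.876582°, h=1396.247 m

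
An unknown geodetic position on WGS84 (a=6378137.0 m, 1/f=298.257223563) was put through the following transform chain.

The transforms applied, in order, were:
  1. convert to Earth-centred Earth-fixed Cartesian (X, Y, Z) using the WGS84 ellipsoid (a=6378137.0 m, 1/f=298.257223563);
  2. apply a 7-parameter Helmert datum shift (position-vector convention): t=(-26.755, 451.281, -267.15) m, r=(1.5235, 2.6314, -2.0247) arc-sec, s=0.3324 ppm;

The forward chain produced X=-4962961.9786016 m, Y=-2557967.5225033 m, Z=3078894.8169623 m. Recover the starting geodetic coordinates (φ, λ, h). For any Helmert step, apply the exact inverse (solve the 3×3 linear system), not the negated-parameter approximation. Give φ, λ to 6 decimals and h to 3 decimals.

φ=29.037844°, λ=-152.728490°, h=3188.016 m

start: X=-4962961.9786, Y=-2557967.5225, Z=3078894.8170 m
→ Helmert⁻¹: X=-4962947.7417, Y=-2558443.9267, Z=3079116.5262
→ geod (Bowring, a=6378137.000): φ=29.03784400°, λ=-152.72849000°, h=3188.0160 m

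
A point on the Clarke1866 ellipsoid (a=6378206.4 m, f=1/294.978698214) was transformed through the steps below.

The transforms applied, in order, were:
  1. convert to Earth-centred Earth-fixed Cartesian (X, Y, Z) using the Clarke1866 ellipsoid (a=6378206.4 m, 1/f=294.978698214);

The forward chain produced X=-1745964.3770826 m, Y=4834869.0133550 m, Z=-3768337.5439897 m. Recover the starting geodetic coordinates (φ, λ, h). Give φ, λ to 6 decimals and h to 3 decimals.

φ=-36.429810°, λ=109.855628°, h=3129.082 m

start: X=-1745964.3771, Y=4834869.0134, Z=-3768337.5440 m
→ geod (Bowring, a=6378206.400): φ=-36.42981000°, λ=109.85562800°, h=3129.0820 m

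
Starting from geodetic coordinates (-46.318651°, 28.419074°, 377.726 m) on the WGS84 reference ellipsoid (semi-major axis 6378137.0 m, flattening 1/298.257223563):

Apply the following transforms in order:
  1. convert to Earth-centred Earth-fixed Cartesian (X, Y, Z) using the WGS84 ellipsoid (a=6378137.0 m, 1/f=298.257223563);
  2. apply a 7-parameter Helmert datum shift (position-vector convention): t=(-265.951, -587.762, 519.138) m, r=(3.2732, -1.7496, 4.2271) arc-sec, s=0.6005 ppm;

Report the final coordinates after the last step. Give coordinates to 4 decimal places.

start: φ=-46.318651°, λ=28.419074°, h=377.726 m
→ ECEF (a=6378137.000, f=1/298.257223563): X=3881220.1485, Y=2100238.0240, Z=-4590054.1638
→ Helmert 7p (PV): X=3880952.4211, Y=2099803.9025, Z=-4589471.5319

X=3880952.4211 m, Y=2099803.9025 m, Z=-4589471.5319 m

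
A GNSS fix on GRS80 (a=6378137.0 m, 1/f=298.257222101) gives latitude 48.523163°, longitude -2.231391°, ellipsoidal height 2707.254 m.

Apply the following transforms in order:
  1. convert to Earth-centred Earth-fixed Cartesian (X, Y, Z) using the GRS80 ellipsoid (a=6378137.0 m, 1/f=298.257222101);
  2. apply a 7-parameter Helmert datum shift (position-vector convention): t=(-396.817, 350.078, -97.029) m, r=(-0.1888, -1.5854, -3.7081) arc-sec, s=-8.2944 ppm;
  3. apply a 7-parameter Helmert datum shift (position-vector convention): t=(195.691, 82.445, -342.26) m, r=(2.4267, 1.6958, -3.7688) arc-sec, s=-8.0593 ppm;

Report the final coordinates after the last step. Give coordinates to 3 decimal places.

X=4230618.236 m, Y=-164625.706 m, Z=4757111.168 m

start: φ=48.523163°, λ=-2.231391°, h=2707.254 m
→ ECEF (a=6378137.000, f=1/298.257222101): X=4230891.9738, Y=-164855.9503, Z=4757632.3066
→ Helmert 7p (PV): X=4230420.5325, Y=-164576.2099, Z=4757528.4861
→ Helmert 7p (PV): X=4230618.2357, Y=-164625.7064, Z=4757111.1676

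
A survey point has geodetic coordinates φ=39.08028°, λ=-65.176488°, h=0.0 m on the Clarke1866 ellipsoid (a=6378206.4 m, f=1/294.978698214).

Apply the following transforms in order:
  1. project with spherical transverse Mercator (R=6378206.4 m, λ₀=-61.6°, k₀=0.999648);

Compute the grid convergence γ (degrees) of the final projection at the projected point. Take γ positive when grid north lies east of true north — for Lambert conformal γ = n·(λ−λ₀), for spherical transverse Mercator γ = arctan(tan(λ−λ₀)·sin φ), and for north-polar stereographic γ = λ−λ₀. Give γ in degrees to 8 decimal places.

-2.25641475

start: φ=39.080280°, λ=-65.176488°, h=0.000 m
→ into tm (λ₀=-61.6°): φ=39.08028000°, λ−λ₀=-3.57648800°
convergence γ = -2.25641475°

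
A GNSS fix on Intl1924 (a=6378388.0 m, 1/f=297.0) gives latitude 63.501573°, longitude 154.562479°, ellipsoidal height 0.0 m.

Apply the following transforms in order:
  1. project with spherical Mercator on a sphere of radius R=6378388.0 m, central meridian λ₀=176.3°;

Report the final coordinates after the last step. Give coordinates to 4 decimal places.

E=-2419904.9960 m, N=9224671.1158 m

start: φ=63.501573°, λ=154.562479°, h=0.000 m
→ merc (R=6378388.0, λ₀=176.3°): E=-2419904.9960, N=9224671.1158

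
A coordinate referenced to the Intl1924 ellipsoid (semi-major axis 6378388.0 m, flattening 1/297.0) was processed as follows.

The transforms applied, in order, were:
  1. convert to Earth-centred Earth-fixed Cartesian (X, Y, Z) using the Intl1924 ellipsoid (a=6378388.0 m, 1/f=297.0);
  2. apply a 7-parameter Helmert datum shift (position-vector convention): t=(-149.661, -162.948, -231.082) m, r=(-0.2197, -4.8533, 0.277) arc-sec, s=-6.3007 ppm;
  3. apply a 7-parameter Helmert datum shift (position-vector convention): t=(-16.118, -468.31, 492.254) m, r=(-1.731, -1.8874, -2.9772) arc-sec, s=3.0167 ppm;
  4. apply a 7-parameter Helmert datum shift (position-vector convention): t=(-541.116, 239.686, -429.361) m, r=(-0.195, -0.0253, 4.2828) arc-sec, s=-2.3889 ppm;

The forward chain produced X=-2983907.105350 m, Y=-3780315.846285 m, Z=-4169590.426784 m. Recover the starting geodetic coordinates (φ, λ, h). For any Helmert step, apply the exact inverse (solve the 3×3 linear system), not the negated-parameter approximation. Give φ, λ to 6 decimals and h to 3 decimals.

start: X=-2983907.1054, Y=-3780315.8463, Z=-4169590.4268 m
→ Helmert⁻¹: X=-2983452.1245, Y=-3780498.6750, Z=-4169174.2336
→ Helmert⁻¹: X=-2983410.5999, Y=-3780027.0317, Z=-4169658.3321
→ Helmert⁻¹: X=-2983382.9152, Y=-3779879.4522, Z=-4169387.3493
→ geod (Bowring, a=6378388.000): φ=-41.07880900°, λ=-128.28332300°, h=444.2890 m

φ=-41.078809°, λ=-128.283323°, h=444.289 m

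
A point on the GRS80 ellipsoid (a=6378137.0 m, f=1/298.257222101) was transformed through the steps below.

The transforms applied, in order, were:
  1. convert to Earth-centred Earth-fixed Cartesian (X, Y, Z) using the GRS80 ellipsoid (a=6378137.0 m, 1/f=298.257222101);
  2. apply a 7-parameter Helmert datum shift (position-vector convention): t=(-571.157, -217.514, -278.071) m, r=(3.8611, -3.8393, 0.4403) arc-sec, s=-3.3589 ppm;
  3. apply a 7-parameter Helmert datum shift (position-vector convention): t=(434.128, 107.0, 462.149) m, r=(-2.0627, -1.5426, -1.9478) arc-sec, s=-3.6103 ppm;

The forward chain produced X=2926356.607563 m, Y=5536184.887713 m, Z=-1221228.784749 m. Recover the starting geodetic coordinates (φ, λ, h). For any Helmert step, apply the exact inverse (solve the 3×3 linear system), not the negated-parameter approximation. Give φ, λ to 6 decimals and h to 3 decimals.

φ=-11.110393°, λ=62.139637°, h=2881.759 m

start: X=2926356.6076, Y=5536184.8877, Z=-1221228.7847 m
→ Helmert⁻¹: X=2925871.6277, Y=5536137.7212, Z=-1221661.8635
→ Helmert⁻¹: X=2926441.6953, Y=5536344.7182, Z=-1221546.0018
→ geod (Bowring, a=6378137.000): φ=-11.11039300°, λ=62.13963700°, h=2881.7590 m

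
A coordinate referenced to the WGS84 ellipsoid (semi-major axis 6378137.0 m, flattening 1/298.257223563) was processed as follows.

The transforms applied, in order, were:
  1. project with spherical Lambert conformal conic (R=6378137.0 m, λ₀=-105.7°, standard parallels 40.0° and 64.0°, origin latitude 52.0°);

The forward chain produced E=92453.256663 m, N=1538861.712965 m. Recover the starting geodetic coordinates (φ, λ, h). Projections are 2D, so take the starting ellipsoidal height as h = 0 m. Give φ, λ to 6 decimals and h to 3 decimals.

φ=65.986728°, λ=-103.677607°, h=0.000 m

start: E=92453.2567, N=1538861.7130 m
→ lcc⁻¹: φ=65.98672800°, λ=-103.67760700°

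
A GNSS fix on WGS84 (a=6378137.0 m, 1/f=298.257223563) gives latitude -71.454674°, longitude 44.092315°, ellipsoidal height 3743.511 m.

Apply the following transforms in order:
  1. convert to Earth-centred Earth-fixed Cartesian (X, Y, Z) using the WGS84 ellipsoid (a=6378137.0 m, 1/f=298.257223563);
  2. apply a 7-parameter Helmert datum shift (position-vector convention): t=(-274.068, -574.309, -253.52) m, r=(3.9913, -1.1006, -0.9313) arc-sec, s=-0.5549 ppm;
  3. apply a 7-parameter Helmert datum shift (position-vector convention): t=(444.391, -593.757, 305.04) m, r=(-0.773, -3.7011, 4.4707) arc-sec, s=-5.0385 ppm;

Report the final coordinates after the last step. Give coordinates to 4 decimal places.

X=1462514.7515 m, Y=1415568.7098 m, Z=-6028015.4805 m

start: φ=-71.454674°, λ=44.092315°, h=3743.511 m
→ ECEF (a=6378137.000, f=1/298.257223563): X=1462236.5700, Y=1416625.5561, Z=-6028156.8599
→ Helmert 7p (PV): X=1462000.2521, Y=1416160.5059, Z=-6028371.8204
→ Helmert 7p (PV): X=1462514.7515, Y=1415568.7098, Z=-6028015.4805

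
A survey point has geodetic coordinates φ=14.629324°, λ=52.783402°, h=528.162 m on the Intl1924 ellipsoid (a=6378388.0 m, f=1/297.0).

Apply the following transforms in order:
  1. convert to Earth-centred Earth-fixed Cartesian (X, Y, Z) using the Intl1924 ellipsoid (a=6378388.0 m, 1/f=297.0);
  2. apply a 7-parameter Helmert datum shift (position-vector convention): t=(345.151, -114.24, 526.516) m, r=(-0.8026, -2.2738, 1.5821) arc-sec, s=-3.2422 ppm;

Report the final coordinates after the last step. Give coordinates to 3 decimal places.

X=3734155.755 m, Y=4916149.409 m, Z=1601145.045 m

start: φ=14.629324°, λ=52.783402°, h=528.162 m
→ ECEF (a=6378388.000, f=1/297.0): X=3733878.0629, Y=4916244.7203, Z=1600601.6867
→ Helmert 7p (PV): X=3734155.7548, Y=4916149.4086, Z=1601145.0446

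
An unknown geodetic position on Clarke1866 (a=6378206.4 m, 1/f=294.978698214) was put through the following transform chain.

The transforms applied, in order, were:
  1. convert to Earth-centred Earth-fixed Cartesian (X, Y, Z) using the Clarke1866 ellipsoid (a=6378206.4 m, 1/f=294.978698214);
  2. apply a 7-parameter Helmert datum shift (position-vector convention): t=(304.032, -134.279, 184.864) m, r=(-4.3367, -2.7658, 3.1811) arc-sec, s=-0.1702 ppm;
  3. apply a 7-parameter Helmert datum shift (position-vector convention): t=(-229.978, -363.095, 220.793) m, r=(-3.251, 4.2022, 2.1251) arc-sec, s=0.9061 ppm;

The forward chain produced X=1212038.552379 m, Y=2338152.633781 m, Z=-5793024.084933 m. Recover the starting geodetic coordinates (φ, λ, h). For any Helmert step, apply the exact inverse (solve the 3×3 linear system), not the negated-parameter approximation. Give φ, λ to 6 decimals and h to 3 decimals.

start: X=1212038.5524, Y=2338152.6338, Z=-5793024.0849 m
→ Helmert⁻¹: X=1212409.5494, Y=2338592.4266, Z=-5793178.0692
→ Helmert⁻¹: X=1212064.1115, Y=2338830.2150, Z=-5793330.9981
→ geod (Bowring, a=6378206.400): φ=-65.69480600°, λ=62.60522000°, h=3838.2890 m

φ=-65.694806°, λ=62.605220°, h=3838.289 m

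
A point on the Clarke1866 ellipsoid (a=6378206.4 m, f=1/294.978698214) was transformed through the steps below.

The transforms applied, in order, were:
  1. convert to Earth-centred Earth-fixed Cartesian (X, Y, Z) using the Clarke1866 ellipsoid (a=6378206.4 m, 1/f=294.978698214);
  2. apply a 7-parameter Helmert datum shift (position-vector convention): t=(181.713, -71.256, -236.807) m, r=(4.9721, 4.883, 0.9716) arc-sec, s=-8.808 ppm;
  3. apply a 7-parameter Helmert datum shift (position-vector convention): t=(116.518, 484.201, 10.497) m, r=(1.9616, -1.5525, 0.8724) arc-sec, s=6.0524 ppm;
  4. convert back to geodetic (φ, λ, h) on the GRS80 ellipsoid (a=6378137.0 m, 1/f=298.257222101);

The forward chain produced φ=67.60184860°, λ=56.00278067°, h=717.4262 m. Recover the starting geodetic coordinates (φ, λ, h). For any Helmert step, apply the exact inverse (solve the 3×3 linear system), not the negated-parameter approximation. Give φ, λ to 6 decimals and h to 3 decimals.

φ=67.607273°, λ=56.007098°, h=883.818 m

start: φ=67.601849°, λ=56.002781°, h=717.426 m
→ ECEF (a=6378137.000, f=1/298.257222101): X=1362982.6219, Y=2020916.3918, Z=5874978.2283
→ Helmert⁻¹: X=1362910.6197, Y=2020470.0689, Z=5874902.7007
→ Helmert⁻¹: X=1362611.3425, Y=2020694.3270, Z=5875174.8044
→ geod (Bowring, a=6378206.400): φ=67.60727300°, λ=56.00709800°, h=883.8180 m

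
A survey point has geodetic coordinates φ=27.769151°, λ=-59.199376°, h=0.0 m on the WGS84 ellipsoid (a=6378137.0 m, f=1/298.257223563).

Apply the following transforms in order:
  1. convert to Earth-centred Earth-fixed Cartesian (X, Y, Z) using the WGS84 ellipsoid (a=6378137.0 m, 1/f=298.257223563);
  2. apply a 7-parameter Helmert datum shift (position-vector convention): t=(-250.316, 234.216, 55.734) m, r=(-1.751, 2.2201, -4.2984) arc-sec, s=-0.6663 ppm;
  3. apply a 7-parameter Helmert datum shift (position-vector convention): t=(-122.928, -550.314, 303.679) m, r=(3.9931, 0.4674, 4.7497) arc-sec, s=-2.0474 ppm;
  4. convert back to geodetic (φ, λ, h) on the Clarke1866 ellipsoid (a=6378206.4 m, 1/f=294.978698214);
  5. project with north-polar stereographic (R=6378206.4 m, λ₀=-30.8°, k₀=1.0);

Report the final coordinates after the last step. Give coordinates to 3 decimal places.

start: φ=27.769151°, λ=-59.199376°, h=0.000 m
→ ECEF (a=6378137.000, f=1/298.257223563): X=2891909.3568, Y=-4851102.9552, Z=2953893.4633
→ Helmert 7p (PV): X=2891587.8145, Y=-4850900.6962, Z=2953957.2839
→ Helmert 7p (PV): X=2891577.3624, Y=-4851431.6792, Z=2954154.4538
→ geod (Bowring, a=6378206.400): φ=27.77252925°, λ=-59.20397659°, h=203.1536 m
→ stereo (R=6378206.4, λ₀=-30.8°): E=-3662458.5786, N=-6772451.9318

E=-3662458.579 m, N=-6772451.932 m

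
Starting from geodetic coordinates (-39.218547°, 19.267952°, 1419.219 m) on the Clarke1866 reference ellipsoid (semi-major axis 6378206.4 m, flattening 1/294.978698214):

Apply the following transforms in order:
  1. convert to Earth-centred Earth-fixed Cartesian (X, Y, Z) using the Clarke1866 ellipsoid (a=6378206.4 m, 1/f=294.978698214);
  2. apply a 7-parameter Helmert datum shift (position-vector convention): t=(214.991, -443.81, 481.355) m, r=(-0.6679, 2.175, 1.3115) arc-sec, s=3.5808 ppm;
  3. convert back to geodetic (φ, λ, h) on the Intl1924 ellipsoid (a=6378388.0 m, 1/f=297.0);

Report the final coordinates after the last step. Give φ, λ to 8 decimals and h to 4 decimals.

start: φ=-39.218547°, λ=19.267952°, h=1419.219 m
→ ECEF (a=6378206.400, f=1/294.978698214): X=4672020.6505, Y=1633185.1933, Z=-4011844.1541
→ Helmert 7p (PV): X=4672199.6828, Y=1632763.9471, Z=-4011431.7183
→ geod (Bowring, a=6378388.000): φ=-39.21420632°, λ=19.26266464°, h=941.6530 m

φ=-39.21420632°, λ=19.26266464°, h=941.6530 m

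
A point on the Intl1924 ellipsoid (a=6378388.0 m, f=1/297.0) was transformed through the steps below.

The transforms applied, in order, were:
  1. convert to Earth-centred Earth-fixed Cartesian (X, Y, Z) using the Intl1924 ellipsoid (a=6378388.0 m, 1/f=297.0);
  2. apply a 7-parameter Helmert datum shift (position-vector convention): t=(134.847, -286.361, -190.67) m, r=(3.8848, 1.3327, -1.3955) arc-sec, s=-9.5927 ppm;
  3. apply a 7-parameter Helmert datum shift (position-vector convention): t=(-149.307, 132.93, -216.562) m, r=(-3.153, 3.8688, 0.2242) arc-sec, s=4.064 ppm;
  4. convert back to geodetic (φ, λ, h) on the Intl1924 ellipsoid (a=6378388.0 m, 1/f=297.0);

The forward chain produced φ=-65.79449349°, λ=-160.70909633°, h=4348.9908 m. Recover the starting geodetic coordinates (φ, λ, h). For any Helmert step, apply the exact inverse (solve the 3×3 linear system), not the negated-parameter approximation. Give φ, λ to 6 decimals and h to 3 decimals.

start: φ=-65.794493°, λ=-160.709096°, h=4348.991 m
→ ECEF (a=6378388.000, f=1/297.0): X=-2476986.6437, Y=-866986.9355, Z=-5798687.7804
→ Helmert⁻¹: X=-2476719.4538, Y=-867025.0125, Z=-5798507.3615
→ Helmert⁻¹: X=-2476834.7319, Y=-866872.9299, Z=-5798371.9900
→ geod (Bowring, a=6378388.000): φ=-65.79481300°, λ=-160.71035000°, h=3986.7340 m

φ=-65.794813°, λ=-160.710350°, h=3986.734 m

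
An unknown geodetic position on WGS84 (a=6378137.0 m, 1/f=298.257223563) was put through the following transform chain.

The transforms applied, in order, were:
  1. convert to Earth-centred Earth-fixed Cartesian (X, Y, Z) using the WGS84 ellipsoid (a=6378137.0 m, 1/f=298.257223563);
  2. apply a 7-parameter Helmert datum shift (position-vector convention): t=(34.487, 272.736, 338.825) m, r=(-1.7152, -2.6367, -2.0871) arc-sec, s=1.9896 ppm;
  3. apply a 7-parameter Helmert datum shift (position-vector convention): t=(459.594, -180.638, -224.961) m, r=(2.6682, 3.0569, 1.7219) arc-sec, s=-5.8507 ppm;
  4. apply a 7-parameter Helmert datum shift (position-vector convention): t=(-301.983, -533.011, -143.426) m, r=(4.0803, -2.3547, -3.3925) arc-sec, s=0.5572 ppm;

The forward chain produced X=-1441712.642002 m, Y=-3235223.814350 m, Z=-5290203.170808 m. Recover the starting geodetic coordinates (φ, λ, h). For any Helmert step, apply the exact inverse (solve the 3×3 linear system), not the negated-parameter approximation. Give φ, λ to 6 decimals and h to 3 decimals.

start: X=-1441712.6420, Y=-3235223.8143, Z=-5290203.1708 m
→ Helmert⁻¹: X=-1441417.0417, Y=-3234817.3539, Z=-5289976.3514
→ Helmert⁻¹: X=-1441833.6794, Y=-3234712.0318, Z=-5289761.8641
→ Helmert⁻¹: X=-1441900.1885, Y=-3234948.9315, Z=-5290098.6323
→ geod (Bowring, a=6378137.000): φ=-56.37510100°, λ=-114.02376600°, h=2900.0530 m

φ=-56.375101°, λ=-114.023766°, h=2900.053 m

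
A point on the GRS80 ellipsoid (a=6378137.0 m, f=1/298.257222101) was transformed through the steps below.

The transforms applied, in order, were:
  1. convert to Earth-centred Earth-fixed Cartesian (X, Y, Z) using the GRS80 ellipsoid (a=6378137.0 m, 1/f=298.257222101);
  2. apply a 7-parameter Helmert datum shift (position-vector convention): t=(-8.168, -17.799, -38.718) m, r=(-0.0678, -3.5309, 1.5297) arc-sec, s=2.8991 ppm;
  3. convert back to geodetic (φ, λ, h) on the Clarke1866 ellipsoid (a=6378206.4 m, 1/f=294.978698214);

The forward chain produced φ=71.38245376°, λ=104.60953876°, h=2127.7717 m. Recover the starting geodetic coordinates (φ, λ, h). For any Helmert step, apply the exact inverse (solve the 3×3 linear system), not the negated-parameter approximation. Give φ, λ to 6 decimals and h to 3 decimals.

φ=71.381407°, λ=104.605982°, h=2006.732 m

start: φ=71.382454°, λ=104.609539°, h=2127.772 m
→ ECEF (a=6378206.400, f=1/294.978698214): X=-515341.1467, Y=1977075.7155, Z=6023873.6455
→ Helmert⁻¹: X=-515213.7033, Y=1977089.6235, Z=6023904.3691
→ geod (Bowring, a=6378137.000): φ=71.38140700°, λ=104.60598200°, h=2006.7320 m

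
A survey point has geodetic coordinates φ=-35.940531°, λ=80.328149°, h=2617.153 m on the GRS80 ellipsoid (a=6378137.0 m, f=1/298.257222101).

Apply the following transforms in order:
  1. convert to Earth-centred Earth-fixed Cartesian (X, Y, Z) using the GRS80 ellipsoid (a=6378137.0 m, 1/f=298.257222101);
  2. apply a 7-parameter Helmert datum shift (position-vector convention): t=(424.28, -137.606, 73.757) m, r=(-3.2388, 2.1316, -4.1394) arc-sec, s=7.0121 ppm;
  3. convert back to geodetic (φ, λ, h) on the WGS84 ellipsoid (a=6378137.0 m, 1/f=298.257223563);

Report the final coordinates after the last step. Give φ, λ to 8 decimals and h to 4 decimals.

φ=-35.94132042°, λ=80.32242103°, h=2566.8090 m

start: φ=-35.940531°, λ=80.328149°, h=2617.153 m
→ ECEF (a=6378137.000, f=1/298.257222101): X=868921.2310, Y=5098479.4213, Z=-3724387.4195
→ Helmert 7p (PV): X=869415.4337, Y=5098301.6471, Z=-3724428.8156
→ geod (Bowring, a=6378137.000): φ=-35.94132042°, λ=80.32242103°, h=2566.8090 m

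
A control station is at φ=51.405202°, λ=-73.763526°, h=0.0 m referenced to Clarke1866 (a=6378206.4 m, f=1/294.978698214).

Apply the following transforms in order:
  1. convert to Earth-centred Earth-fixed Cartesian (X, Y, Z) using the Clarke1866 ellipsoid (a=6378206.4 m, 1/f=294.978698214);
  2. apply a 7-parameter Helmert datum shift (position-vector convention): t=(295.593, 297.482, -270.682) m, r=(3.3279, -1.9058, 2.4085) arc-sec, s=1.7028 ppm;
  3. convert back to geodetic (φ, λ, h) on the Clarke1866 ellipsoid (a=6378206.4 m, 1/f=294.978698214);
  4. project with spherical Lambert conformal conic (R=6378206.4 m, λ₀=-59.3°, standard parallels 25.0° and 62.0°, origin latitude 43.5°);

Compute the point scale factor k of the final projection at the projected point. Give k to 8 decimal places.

start: φ=51.405202°, λ=-73.763526°, h=0.000 m
→ ECEF (a=6378206.400, f=1/294.978698214): X=1114783.4107, Y=-3828012.2104, Z=4961585.9862
→ Helmert 7p (PV): X=1115079.7577, Y=-3827788.2806, Z=4961272.2912
→ geod (Bowring, a=6378206.400): φ=51.40437126°, λ=-73.75853726°, h=-327.5963 m
→ into lcc (λ₀=-59.3°): φ=51.40437126°, λ−λ₀=-14.45853726°
scale k = 0.95490911

0.95490911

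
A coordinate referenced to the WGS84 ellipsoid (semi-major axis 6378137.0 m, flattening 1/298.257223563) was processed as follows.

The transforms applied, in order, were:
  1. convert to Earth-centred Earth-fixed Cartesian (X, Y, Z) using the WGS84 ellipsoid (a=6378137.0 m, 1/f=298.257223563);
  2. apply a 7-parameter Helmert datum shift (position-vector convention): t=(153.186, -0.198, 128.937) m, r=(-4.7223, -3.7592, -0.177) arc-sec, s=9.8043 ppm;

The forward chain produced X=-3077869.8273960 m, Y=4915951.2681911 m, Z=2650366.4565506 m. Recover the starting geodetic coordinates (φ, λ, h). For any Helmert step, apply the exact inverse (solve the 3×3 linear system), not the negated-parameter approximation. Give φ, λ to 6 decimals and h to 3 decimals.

start: X=-3077869.8274, Y=4915951.2682, Z=2650366.4566 m
→ Helmert⁻¹: X=-3077948.7507, Y=4915839.9492, Z=2650380.1770
→ geod (Bowring, a=6378137.000): φ=24.70459400°, λ=122.05186600°, h=2387.2630 m

φ=24.704594°, λ=122.051866°, h=2387.263 m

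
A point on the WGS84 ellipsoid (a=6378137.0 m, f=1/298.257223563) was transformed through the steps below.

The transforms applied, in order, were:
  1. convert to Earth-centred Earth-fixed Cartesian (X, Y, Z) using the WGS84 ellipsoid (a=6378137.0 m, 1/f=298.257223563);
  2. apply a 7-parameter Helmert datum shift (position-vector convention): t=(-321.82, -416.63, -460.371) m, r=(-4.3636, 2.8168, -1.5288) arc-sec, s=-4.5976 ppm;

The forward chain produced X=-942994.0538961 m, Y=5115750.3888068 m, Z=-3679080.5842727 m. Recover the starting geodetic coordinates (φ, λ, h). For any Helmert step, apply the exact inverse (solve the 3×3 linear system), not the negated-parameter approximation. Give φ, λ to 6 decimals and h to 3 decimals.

φ=-35.445292°, λ=100.439588°, h=546.613 m

start: X=-942994.0539, Y=5115750.3888, Z=-3679080.5843 m
→ Helmert⁻¹: X=-942664.2538, Y=5116261.3749, Z=-3678541.7632
→ geod (Bowring, a=6378137.000): φ=-35.44529200°, λ=100.43958800°, h=546.6130 m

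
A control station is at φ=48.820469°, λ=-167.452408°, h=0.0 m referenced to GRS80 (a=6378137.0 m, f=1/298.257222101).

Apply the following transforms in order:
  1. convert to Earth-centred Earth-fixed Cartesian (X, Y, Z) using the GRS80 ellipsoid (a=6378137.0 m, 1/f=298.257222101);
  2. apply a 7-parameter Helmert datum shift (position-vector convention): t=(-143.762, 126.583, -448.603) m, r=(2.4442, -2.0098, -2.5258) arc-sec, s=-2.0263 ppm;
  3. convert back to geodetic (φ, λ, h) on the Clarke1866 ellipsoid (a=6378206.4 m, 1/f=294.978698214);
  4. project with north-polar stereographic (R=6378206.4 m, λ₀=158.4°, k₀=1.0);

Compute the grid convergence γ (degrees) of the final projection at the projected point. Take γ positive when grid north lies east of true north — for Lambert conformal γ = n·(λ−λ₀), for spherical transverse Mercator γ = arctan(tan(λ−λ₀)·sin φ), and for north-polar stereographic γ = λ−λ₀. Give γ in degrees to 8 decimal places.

start: φ=48.820469°, λ=-167.452408°, h=0.000 m
→ ECEF (a=6378137.000, f=1/298.257222101): X=-4106990.4008, Y=-914077.5962, Z=4777436.7576
→ Helmert 7p (PV): X=-4107183.5843, Y=-913955.4809, Z=4776927.6249
→ geod (Bowring, a=6378206.400): φ=48.81847913°, λ=-167.45460263°, h=-211.3259 m
→ into stereo (λ₀=158.4°): φ=48.81847913°, λ−λ₀=34.14539737°
convergence γ = 34.14539737°

34.14539737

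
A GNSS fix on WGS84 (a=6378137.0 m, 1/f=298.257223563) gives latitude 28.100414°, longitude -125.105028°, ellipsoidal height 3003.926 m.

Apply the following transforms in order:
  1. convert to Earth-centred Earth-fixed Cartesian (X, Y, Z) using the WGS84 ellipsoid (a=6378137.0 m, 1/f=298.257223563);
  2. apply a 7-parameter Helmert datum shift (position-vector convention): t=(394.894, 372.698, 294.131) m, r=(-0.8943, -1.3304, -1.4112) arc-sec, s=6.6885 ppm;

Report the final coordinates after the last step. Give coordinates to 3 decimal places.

start: φ=28.100414°, λ=-125.105028°, h=3003.926 m
→ ECEF (a=6378137.000, f=1/298.257223563): X=-3239487.7269, Y=-4608465.0917, Z=2987740.9559
→ Helmert 7p (PV): X=-3239165.3011, Y=-4608088.0997, Z=2988054.1567

X=-3239165.301 m, Y=-4608088.100 m, Z=2988054.157 m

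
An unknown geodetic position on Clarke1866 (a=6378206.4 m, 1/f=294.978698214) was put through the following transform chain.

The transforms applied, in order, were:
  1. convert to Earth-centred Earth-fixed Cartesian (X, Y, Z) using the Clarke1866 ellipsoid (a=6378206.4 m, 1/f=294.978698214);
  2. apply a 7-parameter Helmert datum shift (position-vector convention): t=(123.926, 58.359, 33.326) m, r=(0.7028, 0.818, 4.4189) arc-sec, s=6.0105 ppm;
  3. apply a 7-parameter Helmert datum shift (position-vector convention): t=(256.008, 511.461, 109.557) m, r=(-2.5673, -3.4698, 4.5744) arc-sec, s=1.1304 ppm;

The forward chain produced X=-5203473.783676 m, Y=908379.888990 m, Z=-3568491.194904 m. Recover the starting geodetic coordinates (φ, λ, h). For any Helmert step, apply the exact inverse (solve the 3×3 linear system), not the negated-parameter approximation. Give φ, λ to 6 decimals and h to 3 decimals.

φ=-34.221401°, λ=170.101600°, h=3448.290 m

start: X=-5203473.7837, Y=908379.8890, Z=-3568491.1949 m
→ Helmert⁻¹: X=-5203763.8013, Y=908027.2230, Z=-3568497.8780
→ Helmert⁻¹: X=-5203822.8437, Y=908062.7315, Z=-3568533.4867
→ geod (Bowring, a=6378206.400): φ=-34.22140100°, λ=170.10160000°, h=3448.2900 m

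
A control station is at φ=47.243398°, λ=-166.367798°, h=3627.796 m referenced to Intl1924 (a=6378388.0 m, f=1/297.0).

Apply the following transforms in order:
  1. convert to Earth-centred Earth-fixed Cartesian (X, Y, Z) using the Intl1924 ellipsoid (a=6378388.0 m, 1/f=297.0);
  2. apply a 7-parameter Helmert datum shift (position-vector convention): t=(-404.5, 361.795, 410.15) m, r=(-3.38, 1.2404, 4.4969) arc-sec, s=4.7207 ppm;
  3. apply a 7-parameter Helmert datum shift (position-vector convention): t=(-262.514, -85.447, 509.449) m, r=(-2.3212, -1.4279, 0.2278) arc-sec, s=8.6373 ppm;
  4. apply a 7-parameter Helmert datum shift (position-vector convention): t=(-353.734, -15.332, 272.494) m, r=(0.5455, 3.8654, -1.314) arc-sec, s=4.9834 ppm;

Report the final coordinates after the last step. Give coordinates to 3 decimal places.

X=-4219245.149 m, Y=-1022722.194 m, Z=4664305.561 m

start: φ=47.243398°, λ=-166.367798°, h=3627.796 m
→ ECEF (a=6378388.000, f=1/297.0): X=-4218247.1040, Y=-1023011.2591, Z=4662927.1406
→ Helmert 7p (PV): X=-4218621.1724, Y=-1022669.8480, Z=4663401.4338
→ Helmert 7p (PV): X=-4218951.2779, Y=-1022716.3072, Z=4663933.4664
→ Helmert 7p (PV): X=-4219245.1493, Y=-1022722.1936, Z=4664305.5614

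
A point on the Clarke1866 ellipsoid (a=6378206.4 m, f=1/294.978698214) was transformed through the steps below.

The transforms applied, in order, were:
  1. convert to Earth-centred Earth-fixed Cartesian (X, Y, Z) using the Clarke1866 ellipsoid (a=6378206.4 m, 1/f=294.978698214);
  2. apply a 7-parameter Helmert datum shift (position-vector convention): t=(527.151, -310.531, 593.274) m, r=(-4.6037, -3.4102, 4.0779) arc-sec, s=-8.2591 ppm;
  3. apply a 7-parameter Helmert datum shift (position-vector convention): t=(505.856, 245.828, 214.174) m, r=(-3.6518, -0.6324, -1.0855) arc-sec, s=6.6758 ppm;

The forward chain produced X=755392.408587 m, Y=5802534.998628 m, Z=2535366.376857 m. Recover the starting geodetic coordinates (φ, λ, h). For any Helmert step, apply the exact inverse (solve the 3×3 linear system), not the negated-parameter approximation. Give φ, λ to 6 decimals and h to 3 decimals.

start: X=755392.4086, Y=5802534.9986, Z=2535366.3769 m
→ Helmert⁻¹: X=754858.7511, Y=5802209.5236, Z=2535235.6892
→ Helmert⁻¹: X=754494.4547, Y=5802496.4874, Z=2534780.3832
→ geod (Bowring, a=6378206.400): φ=23.56430100°, λ=82.59143800°, h=2006.0460 m

φ=23.564301°, λ=82.591438°, h=2006.046 m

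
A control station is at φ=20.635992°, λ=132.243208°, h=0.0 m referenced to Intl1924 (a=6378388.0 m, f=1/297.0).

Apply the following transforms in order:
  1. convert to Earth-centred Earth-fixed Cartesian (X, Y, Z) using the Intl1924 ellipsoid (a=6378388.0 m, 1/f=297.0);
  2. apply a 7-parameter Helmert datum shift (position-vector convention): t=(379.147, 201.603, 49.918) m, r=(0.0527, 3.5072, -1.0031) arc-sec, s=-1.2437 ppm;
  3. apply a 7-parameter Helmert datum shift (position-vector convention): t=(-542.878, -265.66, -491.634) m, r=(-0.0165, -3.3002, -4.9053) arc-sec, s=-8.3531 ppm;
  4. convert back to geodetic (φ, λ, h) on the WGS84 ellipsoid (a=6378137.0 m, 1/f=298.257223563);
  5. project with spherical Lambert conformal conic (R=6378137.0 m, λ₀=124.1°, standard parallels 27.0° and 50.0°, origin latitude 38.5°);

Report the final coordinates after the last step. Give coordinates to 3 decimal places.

E=870492.642 m, N=-1942434.158 m

start: φ=20.635992°, λ=132.243208°, h=0.000 m
→ ECEF (a=6378388.000, f=1/297.0): X=-4014604.2363, Y=4420787.4207, Z=2233753.3564
→ Helmert 7p (PV): X=-4014160.6161, Y=4421002.4785, Z=2233869.8876
→ Helmert 7p (PV): X=-4014600.5671, Y=4420795.5303, Z=2233295.0149
→ geod (Bowring, a=6378137.000): φ=20.63156348°, λ=132.24312963°, h=81.4805 m
→ lcc (R=6378137.0, λ₀=124.1°): E=870492.6421, N=-1942434.1582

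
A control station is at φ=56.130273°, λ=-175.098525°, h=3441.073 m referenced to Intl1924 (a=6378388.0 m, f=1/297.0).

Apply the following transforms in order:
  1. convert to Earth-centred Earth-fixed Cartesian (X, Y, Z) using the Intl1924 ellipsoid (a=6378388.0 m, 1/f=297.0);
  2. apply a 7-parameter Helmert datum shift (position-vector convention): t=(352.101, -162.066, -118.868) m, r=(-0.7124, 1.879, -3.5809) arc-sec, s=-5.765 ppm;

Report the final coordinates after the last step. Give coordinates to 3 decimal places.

X=-3551449.090 m, Y=-304674.734 m, Z=5275389.894 m

start: φ=56.130273°, λ=-175.098525°, h=3441.073 m
→ ECEF (a=6378388.000, f=1/297.0): X=-3551864.4372, Y=-304594.3070, Z=5275505.7670
→ Helmert 7p (PV): X=-3551449.0899, Y=-304674.7340, Z=5275389.8938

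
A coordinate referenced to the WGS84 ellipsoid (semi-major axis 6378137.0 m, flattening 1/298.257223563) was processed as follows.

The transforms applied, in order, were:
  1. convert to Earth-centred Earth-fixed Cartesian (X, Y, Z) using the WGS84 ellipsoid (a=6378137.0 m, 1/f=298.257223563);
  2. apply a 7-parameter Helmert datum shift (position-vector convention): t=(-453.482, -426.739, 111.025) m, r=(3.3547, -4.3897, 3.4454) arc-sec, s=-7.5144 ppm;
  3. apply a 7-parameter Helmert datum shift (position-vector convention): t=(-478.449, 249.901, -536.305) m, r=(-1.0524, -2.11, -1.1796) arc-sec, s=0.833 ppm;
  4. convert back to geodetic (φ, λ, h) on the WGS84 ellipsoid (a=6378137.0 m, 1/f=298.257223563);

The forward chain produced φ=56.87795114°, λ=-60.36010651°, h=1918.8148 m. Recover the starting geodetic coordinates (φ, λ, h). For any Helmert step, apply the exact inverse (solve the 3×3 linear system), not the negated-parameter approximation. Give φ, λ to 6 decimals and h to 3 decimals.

φ=56.877389°, λ=-60.343152°, h=2485.326 m

start: φ=56.877951°, λ=-60.360107°, h=1918.815 m
→ ECEF (a=6378137.000, f=1/298.257223563): X=1728159.8480, Y=-3037185.6518, Z=5320092.6838
→ Helmert⁻¹: X=1728708.6551, Y=-3037450.2830, Z=5320591.3752
→ Helmert⁻¹: X=1729237.6325, Y=-3036988.7170, Z=5320532.9230
→ geod (Bowring, a=6378137.000): φ=56.87738900°, λ=-60.34315200°, h=2485.3260 m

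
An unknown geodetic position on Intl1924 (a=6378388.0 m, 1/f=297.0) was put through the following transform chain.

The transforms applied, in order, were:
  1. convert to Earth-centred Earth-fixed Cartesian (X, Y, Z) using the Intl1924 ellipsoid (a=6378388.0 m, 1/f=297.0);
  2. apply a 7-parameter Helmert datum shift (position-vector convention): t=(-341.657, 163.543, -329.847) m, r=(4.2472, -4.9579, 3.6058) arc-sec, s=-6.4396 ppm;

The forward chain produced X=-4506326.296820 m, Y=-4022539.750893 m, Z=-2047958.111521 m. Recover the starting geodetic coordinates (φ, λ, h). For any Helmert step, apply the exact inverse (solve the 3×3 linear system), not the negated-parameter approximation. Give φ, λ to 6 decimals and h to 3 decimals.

φ=-18.842147°, λ=-138.244233°, h=1871.312 m

start: X=-4506326.2968, Y=-4022539.7509, Z=-2047958.1115 m
→ Helmert⁻¹: X=-4506133.1928, Y=-4022692.5842, Z=-2047450.3072
→ geod (Bowring, a=6378388.000): φ=-18.84214700°, λ=-138.24423300°, h=1871.3120 m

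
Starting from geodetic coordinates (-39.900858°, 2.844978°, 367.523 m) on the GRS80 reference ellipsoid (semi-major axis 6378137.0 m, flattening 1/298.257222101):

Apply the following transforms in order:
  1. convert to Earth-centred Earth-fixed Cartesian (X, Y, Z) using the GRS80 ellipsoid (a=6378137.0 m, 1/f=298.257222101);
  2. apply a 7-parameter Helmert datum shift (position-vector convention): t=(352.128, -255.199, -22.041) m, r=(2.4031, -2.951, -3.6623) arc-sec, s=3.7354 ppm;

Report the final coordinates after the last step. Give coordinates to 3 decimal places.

start: φ=-39.900858°, λ=2.844978°, h=367.523 m
→ ECEF (a=6378137.000, f=1/298.257222101): X=4894018.7085, Y=243208.6598, Z=-4069782.5115
→ Helmert 7p (PV): X=4894451.6618, Y=242914.8894, Z=-4069746.9029

X=4894451.662 m, Y=242914.889 m, Z=-4069746.903 m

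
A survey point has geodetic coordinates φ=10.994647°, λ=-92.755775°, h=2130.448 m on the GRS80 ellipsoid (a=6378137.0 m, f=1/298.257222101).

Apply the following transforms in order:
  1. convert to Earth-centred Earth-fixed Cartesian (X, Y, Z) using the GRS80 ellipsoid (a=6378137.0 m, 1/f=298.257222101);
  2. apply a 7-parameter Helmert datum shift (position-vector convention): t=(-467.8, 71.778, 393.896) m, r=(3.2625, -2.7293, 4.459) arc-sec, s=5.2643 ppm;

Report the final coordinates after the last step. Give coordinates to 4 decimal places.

start: φ=10.994647°, λ=-92.755775°, h=2130.448 m
→ ECEF (a=6378137.000, f=1/298.257222101): X=-301161.7922, Y=-6256676.1480, Z=1208831.2239
→ Helmert 7p (PV): X=-301511.9164, Y=-6256662.9378, Z=1209128.5359

X=-301511.9164 m, Y=-6256662.9378 m, Z=1209128.5359 m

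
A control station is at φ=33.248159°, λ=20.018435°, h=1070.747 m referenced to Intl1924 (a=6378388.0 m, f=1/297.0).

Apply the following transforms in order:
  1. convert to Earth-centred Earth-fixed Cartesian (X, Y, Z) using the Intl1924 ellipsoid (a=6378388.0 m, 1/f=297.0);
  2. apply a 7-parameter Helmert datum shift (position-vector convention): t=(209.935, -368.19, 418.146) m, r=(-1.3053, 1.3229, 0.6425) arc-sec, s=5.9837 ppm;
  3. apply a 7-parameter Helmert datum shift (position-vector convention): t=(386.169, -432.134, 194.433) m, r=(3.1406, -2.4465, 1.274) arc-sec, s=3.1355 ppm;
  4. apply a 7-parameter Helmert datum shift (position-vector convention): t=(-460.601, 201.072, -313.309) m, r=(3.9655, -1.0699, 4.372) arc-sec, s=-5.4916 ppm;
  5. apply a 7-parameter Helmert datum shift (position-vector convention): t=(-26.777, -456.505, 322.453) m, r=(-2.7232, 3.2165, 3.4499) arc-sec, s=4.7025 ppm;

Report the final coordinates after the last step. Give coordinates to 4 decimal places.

X=5017981.5062 m, Y=1827339.3569 m, Z=3478301.1501 m

start: φ=33.248159°, λ=20.018435°, h=1070.747 m
→ ECEF (a=6378388.000, f=1/297.0): X=5017900.0238, Y=1828194.8600, Z=3477648.0758
→ Helmert 7p (PV): X=5018156.5941, Y=1827875.2475, Z=3478043.2787
→ Helmert 7p (PV): X=5018505.9544, Y=1827426.8826, Z=3478335.9689
→ Helmert 7p (PV): X=5017961.0177, Y=1827657.4194, Z=3478064.7218
→ Helmert 7p (PV): X=5017981.5062, Y=1827339.3569, Z=3478301.1501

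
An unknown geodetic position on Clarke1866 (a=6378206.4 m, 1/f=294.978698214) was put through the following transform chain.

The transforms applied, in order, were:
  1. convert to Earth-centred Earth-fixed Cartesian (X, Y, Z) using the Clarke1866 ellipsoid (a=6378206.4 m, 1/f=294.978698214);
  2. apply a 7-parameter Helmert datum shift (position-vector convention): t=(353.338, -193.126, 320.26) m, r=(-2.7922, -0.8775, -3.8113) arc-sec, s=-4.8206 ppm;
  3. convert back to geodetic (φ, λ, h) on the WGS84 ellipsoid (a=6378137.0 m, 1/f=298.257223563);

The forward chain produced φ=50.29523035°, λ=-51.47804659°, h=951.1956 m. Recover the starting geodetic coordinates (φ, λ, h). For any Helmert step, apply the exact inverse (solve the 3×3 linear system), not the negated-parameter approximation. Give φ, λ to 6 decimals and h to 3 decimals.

start: φ=50.295230°, λ=-51.478047°, h=951.196 m
→ ECEF (a=6378137.000, f=1/298.257223563): X=2543114.1667, Y=-3194619.4264, Z=4884564.4563
→ Helmert⁻¹: X=2542852.8913, Y=-3194460.8308, Z=4884213.6802
→ geod (Bowring, a=6378206.400): φ=50.29730300°, λ=-51.47952900°, h=569.3370 m

φ=50.297303°, λ=-51.479529°, h=569.337 m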